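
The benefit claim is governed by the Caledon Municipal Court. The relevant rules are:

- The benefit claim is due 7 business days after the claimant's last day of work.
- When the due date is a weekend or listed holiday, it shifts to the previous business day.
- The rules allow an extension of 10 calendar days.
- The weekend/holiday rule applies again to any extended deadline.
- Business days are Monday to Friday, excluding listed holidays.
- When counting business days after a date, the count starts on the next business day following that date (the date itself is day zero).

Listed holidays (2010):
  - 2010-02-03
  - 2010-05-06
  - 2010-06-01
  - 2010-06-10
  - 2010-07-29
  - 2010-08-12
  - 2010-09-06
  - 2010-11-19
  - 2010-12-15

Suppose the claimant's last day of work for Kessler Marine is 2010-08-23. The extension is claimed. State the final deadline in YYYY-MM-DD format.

Starting the day after 2010-08-23 and counting 7 business days lands on 2010-09-01.
2010-09-01 falls on a Wednesday, which is a business day, so no adjustment is needed.
The 10-calendar-day extension moves the deadline from 2010-09-01 to 2010-09-11.
2010-09-11 is a Saturday, so it moves to the preceding business day, 2010-09-10 (Friday).
The final due date is 2010-09-10.

2010-09-10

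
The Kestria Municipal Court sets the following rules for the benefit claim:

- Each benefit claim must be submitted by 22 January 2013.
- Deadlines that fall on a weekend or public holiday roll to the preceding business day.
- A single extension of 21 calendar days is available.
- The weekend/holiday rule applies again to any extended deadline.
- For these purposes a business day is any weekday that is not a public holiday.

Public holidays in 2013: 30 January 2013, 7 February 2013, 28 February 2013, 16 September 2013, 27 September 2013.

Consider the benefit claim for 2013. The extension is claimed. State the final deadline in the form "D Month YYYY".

The statutory due date is 22 January 2013.
22 January 2013 falls on a Tuesday, which is a business day, so no adjustment is needed.
Add the 21 calendar-day extension to 22 January 2013: 12 February 2013.
12 February 2013 is a Tuesday and not a listed holiday, so it stands.
The final due date is 12 February 2013.

12 February 2013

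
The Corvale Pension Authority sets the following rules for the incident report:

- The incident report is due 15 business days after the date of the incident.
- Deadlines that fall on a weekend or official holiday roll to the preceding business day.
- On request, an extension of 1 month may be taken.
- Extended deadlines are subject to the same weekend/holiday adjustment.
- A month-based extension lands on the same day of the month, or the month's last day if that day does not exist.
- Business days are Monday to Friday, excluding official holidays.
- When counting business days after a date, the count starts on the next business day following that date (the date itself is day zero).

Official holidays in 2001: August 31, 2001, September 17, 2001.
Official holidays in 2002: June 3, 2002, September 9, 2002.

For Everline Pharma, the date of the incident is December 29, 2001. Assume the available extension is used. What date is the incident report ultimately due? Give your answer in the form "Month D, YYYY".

Counting 15 business days after December 29, 2001 (skipping weekends and listed holidays) reaches January 18, 2002.
Since January 18, 2002 is a Friday and not a holiday, the date is unchanged.
Applying the 1 month extension: 1 month after January 18, 2002 is February 18, 2002.
February 18, 2002 is a Monday and not a listed holiday, so it stands.
Final deadline: February 18, 2002.

February 18, 2002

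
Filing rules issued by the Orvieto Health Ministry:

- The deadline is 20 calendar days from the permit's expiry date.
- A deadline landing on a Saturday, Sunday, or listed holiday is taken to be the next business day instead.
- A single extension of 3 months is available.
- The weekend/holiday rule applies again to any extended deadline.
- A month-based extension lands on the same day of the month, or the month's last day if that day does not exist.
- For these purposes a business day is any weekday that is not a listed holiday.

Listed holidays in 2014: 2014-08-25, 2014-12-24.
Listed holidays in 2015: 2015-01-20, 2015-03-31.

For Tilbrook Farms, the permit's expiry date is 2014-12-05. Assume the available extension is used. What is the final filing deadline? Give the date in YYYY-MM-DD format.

Trigger date 2014-12-05 + 20 calendar days = 2014-12-25.
2014-12-25 is a Thursday and not a listed holiday, so it stands.
The 3 months extension carries 2014-12-25 to 2015-03-25.
Since 2015-03-25 is a Wednesday and not a holiday, the date is unchanged.
Final deadline: 2015-03-25.

2015-03-25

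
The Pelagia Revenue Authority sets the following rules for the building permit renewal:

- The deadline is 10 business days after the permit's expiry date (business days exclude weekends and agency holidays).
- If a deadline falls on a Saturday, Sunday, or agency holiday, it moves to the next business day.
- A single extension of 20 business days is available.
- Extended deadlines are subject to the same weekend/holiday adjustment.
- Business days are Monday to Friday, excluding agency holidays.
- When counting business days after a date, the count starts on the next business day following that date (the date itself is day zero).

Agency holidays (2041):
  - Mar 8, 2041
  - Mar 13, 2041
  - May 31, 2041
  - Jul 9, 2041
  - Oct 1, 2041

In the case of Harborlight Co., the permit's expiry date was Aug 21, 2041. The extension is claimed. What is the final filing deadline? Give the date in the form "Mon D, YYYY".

Oct 3, 2041

10 business days after Aug 21, 2041, excluding weekends and holidays, is Sep 4, 2041.
Since Sep 4, 2041 is a Wednesday and not a holiday, the date is unchanged.
Counting 20 further business days from Sep 4, 2041 reaches Oct 3, 2041.
Oct 3, 2041 is a Thursday and not a listed holiday, so it stands.
Final deadline: Oct 3, 2041.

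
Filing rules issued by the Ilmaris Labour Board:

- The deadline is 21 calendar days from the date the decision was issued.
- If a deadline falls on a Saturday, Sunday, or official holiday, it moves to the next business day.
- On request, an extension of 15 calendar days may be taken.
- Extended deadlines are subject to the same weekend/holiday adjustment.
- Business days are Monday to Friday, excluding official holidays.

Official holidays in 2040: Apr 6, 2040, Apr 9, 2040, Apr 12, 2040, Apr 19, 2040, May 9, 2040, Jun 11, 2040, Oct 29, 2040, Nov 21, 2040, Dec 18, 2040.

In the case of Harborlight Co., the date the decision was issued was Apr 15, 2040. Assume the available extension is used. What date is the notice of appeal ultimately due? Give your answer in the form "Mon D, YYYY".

Trigger date Apr 15, 2040 + 21 calendar days = May 6, 2040.
Because May 6, 2040 is a Sunday, the deadline becomes May 7, 2040 (Monday).
Add the 15 calendar-day extension to May 7, 2040: May 22, 2040.
Since May 22, 2040 is a Tuesday and not a holiday, the date is unchanged.
The final due date is May 22, 2040.

May 22, 2040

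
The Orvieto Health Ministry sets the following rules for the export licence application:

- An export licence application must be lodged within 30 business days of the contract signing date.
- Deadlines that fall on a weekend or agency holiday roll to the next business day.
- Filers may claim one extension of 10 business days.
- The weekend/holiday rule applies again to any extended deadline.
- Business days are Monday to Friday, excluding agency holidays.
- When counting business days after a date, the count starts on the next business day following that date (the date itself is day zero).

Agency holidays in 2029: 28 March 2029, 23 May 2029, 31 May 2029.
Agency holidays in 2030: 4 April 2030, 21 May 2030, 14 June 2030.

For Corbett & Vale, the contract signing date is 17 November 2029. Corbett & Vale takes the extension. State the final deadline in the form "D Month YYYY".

11 January 2030

Starting the day after 17 November 2029 and counting 30 business days lands on 28 December 2029.
28 December 2029 is a Friday and not a listed holiday, so it stands.
Counting 10 further business days from 28 December 2029 reaches 11 January 2030.
11 January 2030 is a Friday and not a listed holiday, so it stands.
Final deadline: 11 January 2030.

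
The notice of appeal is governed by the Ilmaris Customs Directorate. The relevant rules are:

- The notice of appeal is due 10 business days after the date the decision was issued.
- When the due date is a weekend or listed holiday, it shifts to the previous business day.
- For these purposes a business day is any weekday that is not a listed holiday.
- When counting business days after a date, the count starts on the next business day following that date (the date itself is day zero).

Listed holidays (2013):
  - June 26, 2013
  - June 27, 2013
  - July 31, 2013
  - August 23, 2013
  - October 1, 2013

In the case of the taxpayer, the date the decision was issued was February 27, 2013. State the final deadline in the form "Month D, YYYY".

Counting 10 business days after February 27, 2013 (skipping weekends and listed holidays) reaches March 13, 2013.
March 13, 2013 is a Wednesday and not a listed holiday, so it stands.
The final due date is March 13, 2013.

March 13, 2013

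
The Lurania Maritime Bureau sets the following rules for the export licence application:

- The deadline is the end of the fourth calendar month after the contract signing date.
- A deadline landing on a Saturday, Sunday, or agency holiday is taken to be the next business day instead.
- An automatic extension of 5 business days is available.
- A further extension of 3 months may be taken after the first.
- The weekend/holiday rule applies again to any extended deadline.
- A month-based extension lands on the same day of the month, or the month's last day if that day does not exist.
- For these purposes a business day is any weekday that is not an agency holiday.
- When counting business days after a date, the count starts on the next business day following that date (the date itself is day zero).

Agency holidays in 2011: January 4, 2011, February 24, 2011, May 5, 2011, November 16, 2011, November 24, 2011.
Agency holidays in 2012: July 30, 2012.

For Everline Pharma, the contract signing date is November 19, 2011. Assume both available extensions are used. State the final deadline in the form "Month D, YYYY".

4 months after November 19, 2011 is March 2012; that month ends on March 31, 2012.
March 31, 2012 is a Saturday; the next business day is April 2, 2012 (Monday).
Applying the 5-business-day extension: 5 business days after April 2, 2012 is April 9, 2012.
Since April 9, 2012 is a Monday and not a holiday, the date is unchanged.
Add 3 months to April 9, 2012: July 9, 2012.
July 9, 2012 is a Monday and not a listed holiday, so it stands.
The final due date is July 9, 2012.

July 9, 2012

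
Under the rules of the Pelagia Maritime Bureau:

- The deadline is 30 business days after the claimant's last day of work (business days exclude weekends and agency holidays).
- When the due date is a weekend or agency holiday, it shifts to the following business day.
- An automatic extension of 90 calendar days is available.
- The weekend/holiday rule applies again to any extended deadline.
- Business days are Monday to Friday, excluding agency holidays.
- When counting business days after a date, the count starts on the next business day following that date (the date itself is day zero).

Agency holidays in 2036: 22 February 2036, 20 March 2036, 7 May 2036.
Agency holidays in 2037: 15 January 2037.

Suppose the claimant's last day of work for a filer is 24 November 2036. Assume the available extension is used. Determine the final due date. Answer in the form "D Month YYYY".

30 business days after 24 November 2036, excluding weekends and holidays, is 5 January 2037.
5 January 2037 falls on a Monday, which is a business day, so no adjustment is needed.
The 90-calendar-day extension moves the deadline from 5 January 2037 to 5 April 2037.
5 April 2037 is a Sunday, so it moves to the next business day, 6 April 2037 (Monday).
Final deadline: 6 April 2037.

6 April 2037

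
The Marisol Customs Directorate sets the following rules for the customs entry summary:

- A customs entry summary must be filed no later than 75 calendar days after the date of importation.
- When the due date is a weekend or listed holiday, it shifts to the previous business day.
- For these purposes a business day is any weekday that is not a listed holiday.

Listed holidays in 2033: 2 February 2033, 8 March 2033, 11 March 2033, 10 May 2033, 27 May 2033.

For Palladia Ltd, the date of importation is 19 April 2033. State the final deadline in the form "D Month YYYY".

75 calendar days after 19 April 2033 is 3 July 2033.
3 July 2033 falls on a Sunday. Rolling to the preceding business day gives 1 July 2033, a Friday.
Final deadline: 1 July 2033.

1 July 2033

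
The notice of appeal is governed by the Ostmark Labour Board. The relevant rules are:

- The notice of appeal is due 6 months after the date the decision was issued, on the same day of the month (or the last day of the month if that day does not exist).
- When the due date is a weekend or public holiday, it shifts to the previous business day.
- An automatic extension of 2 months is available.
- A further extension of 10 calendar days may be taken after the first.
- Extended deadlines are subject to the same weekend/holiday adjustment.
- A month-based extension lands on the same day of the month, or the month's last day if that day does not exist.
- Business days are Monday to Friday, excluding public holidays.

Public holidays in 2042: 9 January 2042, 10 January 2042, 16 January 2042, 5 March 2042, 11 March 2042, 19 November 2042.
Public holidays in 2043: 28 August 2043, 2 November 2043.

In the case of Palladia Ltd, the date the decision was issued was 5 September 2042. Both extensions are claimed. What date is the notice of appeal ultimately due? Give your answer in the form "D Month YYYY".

15 May 2043

6 months after 5 September 2042, on the same day of the month, is 5 March 2043.
Since 5 March 2043 is a Thursday and not a holiday, the date is unchanged.
Applying the 2 months extension: 2 months after 5 March 2043 is 5 May 2043.
Since 5 May 2043 is a Tuesday and not a holiday, the date is unchanged.
The 10-calendar-day extension moves the deadline from 5 May 2043 to 15 May 2043.
15 May 2043 is a Friday and not a listed holiday, so it stands.
The final due date is 15 May 2043.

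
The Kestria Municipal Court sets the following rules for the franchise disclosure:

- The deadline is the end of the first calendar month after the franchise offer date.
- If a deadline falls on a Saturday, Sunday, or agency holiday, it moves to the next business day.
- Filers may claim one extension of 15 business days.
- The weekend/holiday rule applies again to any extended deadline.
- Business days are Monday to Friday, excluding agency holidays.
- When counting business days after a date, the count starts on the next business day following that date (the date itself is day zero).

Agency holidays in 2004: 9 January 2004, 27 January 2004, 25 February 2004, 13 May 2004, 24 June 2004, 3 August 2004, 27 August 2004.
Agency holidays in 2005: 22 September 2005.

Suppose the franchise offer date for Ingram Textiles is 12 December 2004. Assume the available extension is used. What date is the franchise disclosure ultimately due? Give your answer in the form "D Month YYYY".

1 month after 12 December 2004 is January 2005; that month ends on 31 January 2005.
Since 31 January 2005 is a Monday and not a holiday, the date is unchanged.
Applying the 15-business-day extension: 15 business days after 31 January 2005 is 21 February 2005.
21 February 2005 is a Monday and not a listed holiday, so it stands.
So the filing is due 21 February 2005.

21 February 2005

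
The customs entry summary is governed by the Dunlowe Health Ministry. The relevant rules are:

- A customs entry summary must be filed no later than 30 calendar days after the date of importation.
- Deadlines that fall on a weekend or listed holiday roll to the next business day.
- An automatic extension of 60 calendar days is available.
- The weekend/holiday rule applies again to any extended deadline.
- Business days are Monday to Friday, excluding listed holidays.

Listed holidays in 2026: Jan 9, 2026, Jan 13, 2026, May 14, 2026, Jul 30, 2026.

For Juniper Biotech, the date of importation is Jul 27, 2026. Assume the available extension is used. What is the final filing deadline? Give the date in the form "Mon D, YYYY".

Trigger date Jul 27, 2026 + 30 calendar days = Aug 26, 2026.
Aug 26, 2026 (Wednesday) is already a business day.
Add the 60 calendar-day extension to Aug 26, 2026: Oct 25, 2026.
Oct 25, 2026 is a Sunday; the next business day is Oct 26, 2026 (Monday).
Deadline: Oct 26, 2026.

Oct 26, 2026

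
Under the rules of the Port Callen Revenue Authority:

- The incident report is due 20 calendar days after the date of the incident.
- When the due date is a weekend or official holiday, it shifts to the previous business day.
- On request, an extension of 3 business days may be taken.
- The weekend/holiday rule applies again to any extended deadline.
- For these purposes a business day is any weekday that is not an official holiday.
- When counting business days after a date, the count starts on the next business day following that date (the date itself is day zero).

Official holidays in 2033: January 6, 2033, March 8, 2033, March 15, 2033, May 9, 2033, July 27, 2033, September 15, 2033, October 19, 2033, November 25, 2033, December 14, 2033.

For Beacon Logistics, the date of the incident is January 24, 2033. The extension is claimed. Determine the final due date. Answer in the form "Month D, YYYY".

February 16, 2033

From January 24, 2033, 20 calendar days later is February 13, 2033.
Because February 13, 2033 is a Sunday, the deadline becomes February 11, 2033 (Friday).
Counting 3 further business days from February 11, 2033 reaches February 16, 2033.
Since February 16, 2033 is a Wednesday and not a holiday, the date is unchanged.
Deadline: February 16, 2033.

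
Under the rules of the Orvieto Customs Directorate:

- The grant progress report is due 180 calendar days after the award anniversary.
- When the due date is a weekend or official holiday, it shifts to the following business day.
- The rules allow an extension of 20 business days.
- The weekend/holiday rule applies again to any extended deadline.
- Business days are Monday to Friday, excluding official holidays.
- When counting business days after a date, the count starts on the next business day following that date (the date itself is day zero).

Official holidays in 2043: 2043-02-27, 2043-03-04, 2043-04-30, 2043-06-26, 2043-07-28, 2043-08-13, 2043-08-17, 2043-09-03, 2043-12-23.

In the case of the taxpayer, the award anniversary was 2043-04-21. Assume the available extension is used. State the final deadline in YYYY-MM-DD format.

2043-11-16

Trigger date 2043-04-21 + 180 calendar days = 2043-10-18.
Because 2043-10-18 is a Sunday, the deadline becomes 2043-10-19 (Monday).
Counting 20 further business days from 2043-10-19 reaches 2043-11-16.
Since 2043-11-16 is a Monday and not a holiday, the date is unchanged.
So the filing is due 2043-11-16.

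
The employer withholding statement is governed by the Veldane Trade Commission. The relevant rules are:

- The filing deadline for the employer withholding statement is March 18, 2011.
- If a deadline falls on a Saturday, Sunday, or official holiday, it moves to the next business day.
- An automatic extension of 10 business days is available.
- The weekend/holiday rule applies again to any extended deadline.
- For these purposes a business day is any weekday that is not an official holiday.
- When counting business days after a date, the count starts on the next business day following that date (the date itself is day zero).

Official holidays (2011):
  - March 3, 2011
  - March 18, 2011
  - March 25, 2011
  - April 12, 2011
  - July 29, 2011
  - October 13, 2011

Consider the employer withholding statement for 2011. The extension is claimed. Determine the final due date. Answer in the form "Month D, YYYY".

The statutory due date is March 18, 2011.
March 18, 2011 is a listed holiday; the next business day is March 21, 2011 (Monday).
Counting 10 further business days from March 21, 2011 reaches April 5, 2011.
Since April 5, 2011 is a Tuesday and not a holiday, the date is unchanged.
Final deadline: April 5, 2011.

April 5, 2011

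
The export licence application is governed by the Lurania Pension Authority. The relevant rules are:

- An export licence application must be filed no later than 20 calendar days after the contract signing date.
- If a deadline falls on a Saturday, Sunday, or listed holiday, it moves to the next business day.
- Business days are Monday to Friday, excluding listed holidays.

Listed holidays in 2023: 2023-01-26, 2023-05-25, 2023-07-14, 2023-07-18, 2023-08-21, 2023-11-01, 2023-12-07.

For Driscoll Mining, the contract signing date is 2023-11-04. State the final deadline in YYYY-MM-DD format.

Trigger date 2023-11-04 + 20 calendar days = 2023-11-24.
Since 2023-11-24 is a Friday and not a holiday, the date is unchanged.
Deadline: 2023-11-24.

2023-11-24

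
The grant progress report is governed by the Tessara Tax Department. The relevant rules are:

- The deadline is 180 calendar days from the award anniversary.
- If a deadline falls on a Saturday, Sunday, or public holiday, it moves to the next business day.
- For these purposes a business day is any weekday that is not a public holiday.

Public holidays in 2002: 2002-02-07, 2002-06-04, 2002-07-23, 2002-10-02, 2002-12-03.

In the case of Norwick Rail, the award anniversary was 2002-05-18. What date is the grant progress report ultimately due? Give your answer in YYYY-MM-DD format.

Adding 180 calendar days to 2002-05-18 gives 2002-11-14.
2002-11-14 falls on a Thursday, which is a business day, so no adjustment is needed.
Final deadline: 2002-11-14.

2002-11-14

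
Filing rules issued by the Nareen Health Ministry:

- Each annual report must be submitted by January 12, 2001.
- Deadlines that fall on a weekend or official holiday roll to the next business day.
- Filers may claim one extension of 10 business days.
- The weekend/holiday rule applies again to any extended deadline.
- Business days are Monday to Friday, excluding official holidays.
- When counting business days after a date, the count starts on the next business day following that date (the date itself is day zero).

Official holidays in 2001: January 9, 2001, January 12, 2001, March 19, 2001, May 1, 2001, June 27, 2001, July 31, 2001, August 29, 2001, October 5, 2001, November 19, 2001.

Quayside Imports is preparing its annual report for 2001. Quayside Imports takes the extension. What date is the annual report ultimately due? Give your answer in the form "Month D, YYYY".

The statutory due date is January 12, 2001.
January 12, 2001 is a listed holiday; the next business day is January 15, 2001 (Monday).
Counting 10 further business days from January 15, 2001 reaches January 29, 2001.
January 29, 2001 falls on a Monday, which is a business day, so no adjustment is needed.
The final due date is January 29, 2001.

January 29, 2001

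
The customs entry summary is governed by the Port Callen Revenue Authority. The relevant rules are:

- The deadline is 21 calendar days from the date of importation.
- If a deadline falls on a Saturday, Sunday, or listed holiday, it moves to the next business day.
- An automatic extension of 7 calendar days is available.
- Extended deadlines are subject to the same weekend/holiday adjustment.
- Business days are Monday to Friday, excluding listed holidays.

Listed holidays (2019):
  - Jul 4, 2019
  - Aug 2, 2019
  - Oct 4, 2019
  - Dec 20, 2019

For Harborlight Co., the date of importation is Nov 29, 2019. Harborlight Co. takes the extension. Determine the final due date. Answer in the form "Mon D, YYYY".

Dec 30, 2019

Adding 21 calendar days to Nov 29, 2019 gives Dec 20, 2019.
Because Dec 20, 2019 is a listed holiday, the deadline becomes Dec 23, 2019 (Monday).
Add the 7 calendar-day extension to Dec 23, 2019: Dec 30, 2019.
Dec 30, 2019 falls on a Monday, which is a business day, so no adjustment is needed.
Deadline: Dec 30, 2019.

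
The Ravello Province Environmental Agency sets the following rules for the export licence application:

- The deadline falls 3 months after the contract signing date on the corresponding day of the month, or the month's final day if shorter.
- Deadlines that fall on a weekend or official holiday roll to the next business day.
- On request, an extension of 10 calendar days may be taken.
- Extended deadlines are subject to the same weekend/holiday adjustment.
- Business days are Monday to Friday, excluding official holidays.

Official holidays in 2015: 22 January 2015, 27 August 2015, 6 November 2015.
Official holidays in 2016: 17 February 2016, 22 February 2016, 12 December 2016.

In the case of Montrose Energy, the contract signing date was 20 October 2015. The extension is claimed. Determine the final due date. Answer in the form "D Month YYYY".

Moving 3 months forward from 20 October 2015 on the corresponding day gives 20 January 2016.
20 January 2016 falls on a Wednesday, which is a business day, so no adjustment is needed.
Applying the 10-calendar-day extension: 20 January 2016 + 10 days = 30 January 2016.
30 January 2016 is a Saturday, so it moves to the next business day, 1 February 2016 (Monday).
Final deadline: 1 February 2016.

1 February 2016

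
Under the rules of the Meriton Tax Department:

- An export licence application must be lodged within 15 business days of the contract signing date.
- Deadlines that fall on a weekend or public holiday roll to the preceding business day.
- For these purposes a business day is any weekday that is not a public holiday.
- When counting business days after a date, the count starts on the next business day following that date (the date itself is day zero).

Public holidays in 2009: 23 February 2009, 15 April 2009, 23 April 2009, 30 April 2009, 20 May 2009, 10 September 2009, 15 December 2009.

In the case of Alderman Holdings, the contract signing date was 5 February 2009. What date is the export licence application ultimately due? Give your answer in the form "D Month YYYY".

27 February 2009

15 business days after 5 February 2009, excluding weekends and holidays, is 27 February 2009.
27 February 2009 (Friday) is already a business day.
So the filing is due 27 February 2009.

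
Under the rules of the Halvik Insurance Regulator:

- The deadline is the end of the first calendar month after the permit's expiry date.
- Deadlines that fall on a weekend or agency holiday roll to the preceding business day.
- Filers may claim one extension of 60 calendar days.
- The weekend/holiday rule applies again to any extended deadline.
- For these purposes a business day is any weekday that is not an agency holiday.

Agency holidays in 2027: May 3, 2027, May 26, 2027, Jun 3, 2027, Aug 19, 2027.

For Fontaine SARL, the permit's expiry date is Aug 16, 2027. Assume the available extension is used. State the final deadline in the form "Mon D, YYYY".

The first month after Aug 16, 2027 is September 2027, whose last day is Sep 30, 2027.
Sep 30, 2027 (Thursday) is already a business day.
The 60-calendar-day extension moves the deadline from Sep 30, 2027 to Nov 29, 2027.
Nov 29, 2027 (Monday) is already a business day.
The final due date is Nov 29, 2027.

Nov 29, 2027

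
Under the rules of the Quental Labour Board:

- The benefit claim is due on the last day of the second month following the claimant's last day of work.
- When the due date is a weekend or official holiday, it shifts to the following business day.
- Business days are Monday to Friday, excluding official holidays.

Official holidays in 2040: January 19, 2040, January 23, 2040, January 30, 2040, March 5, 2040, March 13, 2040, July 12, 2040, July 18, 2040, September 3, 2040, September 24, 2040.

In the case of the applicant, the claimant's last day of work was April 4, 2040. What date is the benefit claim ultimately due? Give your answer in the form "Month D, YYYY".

The second month after April 4, 2040 is June 2040, whose last day is June 30, 2040.
June 30, 2040 falls on a Saturday. Rolling to the next business day gives July 2, 2040, a Monday.
So the filing is due July 2, 2040.

July 2, 2040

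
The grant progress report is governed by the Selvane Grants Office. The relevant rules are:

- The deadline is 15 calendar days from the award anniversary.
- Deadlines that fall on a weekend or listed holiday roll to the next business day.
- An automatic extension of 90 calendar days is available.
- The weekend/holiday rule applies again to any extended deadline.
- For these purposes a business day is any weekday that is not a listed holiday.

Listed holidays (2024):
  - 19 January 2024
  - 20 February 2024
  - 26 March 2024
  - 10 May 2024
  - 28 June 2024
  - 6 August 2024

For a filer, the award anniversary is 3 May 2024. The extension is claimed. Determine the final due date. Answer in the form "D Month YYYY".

15 calendar days after 3 May 2024 is 18 May 2024.
18 May 2024 falls on a Saturday. Rolling to the next business day gives 20 May 2024, a Monday.
Applying the 90-calendar-day extension: 20 May 2024 + 90 days = 18 August 2024.
18 August 2024 is a Sunday; the next business day is 19 August 2024 (Monday).
Deadline: 19 August 2024.

19 August 2024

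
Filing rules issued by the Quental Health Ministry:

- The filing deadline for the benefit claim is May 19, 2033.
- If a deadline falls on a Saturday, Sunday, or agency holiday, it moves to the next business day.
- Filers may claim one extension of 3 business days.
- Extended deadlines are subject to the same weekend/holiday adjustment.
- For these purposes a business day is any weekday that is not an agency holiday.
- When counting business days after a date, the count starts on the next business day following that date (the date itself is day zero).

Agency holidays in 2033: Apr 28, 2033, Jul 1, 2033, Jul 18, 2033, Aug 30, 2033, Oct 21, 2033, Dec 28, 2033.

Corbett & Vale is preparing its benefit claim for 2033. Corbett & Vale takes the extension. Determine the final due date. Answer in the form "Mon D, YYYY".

May 24, 2033

The statutory due date is May 19, 2033.
Since May 19, 2033 is a Thursday and not a holiday, the date is unchanged.
Applying the 3-business-day extension: 3 business days after May 19, 2033 is May 24, 2033.
May 24, 2033 (Tuesday) is already a business day.
Deadline: May 24, 2033.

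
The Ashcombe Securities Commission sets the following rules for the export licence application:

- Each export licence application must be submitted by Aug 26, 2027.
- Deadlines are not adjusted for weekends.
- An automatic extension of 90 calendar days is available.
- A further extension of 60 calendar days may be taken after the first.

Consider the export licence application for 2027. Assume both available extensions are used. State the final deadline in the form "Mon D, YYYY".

The stated deadline is Aug 26, 2027.
No adjustment is made for weekends or holidays, so Aug 26, 2027 stands.
Applying the 90-calendar-day extension: Aug 26, 2027 + 90 days = Nov 24, 2027.
Nov 24, 2027 falls on a Wednesday. The rules make no weekend/holiday allowance, so it remains Nov 24, 2027.
The 60-calendar-day extension moves the deadline from Nov 24, 2027 to Jan 23, 2028.
No adjustment is made for weekends or holidays, so Jan 23, 2028 stands.
Final deadline: Jan 23, 2028.

Jan 23, 2028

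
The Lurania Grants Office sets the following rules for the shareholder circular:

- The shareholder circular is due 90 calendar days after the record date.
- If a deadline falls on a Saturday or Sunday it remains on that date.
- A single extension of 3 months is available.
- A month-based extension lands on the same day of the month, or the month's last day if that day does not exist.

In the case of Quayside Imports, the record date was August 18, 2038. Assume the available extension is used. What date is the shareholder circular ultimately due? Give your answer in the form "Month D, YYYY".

Trigger date August 18, 2038 + 90 calendar days = November 16, 2038.
November 16, 2038 falls on a Tuesday. The rules make no weekend/holiday allowance, so it remains November 16, 2038.
The 3 months extension carries November 16, 2038 to February 16, 2039.
February 16, 2039 is a Wednesday; no weekend or holiday adjustment applies.
So the filing is due February 16, 2039.

February 16, 2039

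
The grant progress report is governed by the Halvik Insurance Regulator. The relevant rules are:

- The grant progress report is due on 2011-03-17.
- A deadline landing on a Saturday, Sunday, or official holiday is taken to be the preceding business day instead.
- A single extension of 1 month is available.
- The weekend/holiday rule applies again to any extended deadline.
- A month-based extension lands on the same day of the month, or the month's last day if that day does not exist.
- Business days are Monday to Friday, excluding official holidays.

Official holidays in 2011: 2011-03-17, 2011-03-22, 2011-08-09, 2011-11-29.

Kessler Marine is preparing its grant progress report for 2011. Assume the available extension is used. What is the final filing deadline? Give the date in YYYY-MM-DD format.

Start from the fixed due date, 2011-03-17.
Because 2011-03-17 is a listed holiday, the deadline becomes 2011-03-16 (Wednesday).
The 1 month extension carries 2011-03-16 to 2011-04-16.
2011-04-16 is a Saturday; the preceding business day is 2011-04-15 (Friday).
Final deadline: 2011-04-15.

2011-04-15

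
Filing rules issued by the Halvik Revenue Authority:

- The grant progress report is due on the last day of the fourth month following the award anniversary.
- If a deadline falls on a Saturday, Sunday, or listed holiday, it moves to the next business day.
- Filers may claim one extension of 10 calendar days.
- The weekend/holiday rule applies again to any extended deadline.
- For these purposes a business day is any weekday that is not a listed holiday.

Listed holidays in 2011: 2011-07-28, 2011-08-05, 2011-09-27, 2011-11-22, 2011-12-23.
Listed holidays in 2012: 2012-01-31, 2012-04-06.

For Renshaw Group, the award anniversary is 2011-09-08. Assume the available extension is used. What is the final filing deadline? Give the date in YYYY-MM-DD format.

2012-02-13

4 months after 2011-09-08 falls in January 2012; the last day of that month is 2012-01-31.
Because 2012-01-31 is a listed holiday, the deadline becomes 2012-02-01 (Wednesday).
With the 10-day extension, 2012-02-01 becomes 2012-02-11.
2012-02-11 falls on a Saturday. Rolling to the next business day gives 2012-02-13, a Monday.
Deadline: 2012-02-13.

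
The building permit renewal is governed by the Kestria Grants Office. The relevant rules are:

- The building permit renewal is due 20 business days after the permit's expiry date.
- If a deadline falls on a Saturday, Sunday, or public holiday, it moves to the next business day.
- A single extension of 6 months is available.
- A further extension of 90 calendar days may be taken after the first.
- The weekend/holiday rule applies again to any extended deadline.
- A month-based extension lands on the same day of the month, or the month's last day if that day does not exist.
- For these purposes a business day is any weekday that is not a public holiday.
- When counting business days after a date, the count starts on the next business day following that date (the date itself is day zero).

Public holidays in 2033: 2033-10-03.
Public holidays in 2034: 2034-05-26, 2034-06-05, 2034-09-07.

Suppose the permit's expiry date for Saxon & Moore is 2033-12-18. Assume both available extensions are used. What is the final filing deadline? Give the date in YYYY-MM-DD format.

Counting 20 business days after 2033-12-18 (skipping weekends and listed holidays) reaches 2034-01-13.
2034-01-13 falls on a Friday, which is a business day, so no adjustment is needed.
The 6 months extension carries 2034-01-13 to 2034-07-13.
Since 2034-07-13 is a Thursday and not a holiday, the date is unchanged.
The 90-calendar-day extension moves the deadline from 2034-07-13 to 2034-10-11.
Since 2034-10-11 is a Wednesday and not a holiday, the date is unchanged.
Deadline: 2034-10-11.

2034-10-11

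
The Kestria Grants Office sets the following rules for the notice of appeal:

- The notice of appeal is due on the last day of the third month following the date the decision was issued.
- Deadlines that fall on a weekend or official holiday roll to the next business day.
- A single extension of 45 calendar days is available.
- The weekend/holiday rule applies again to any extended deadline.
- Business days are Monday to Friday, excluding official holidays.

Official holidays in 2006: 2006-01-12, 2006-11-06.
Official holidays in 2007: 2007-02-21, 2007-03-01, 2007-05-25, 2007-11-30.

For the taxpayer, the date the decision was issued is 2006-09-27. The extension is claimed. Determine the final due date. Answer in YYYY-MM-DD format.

2007-02-15

The third month after 2006-09-27 is December 2006, whose last day is 2006-12-31.
2006-12-31 is a Sunday, so it moves to the next business day, 2007-01-01 (Monday).
Add the 45 calendar-day extension to 2007-01-01: 2007-02-15.
Since 2007-02-15 is a Thursday and not a holiday, the date is unchanged.
Final deadline: 2007-02-15.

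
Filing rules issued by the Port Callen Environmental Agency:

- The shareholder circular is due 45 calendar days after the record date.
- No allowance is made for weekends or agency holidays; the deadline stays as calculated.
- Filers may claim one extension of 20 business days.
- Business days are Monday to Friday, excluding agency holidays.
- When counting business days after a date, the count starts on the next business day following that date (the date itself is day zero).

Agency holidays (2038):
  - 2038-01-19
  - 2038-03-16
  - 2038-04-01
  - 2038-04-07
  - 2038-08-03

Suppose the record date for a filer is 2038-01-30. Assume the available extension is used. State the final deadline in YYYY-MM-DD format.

2038-04-15

From 2038-01-30, 45 calendar days later is 2038-03-16.
2038-03-16 is a Tuesday; no weekend or holiday adjustment applies.
Applying the 20-business-day extension: 20 business days after 2038-03-16 is 2038-04-15.
2038-04-15 is a Thursday; no weekend or holiday adjustment applies.
So the filing is due 2038-04-15.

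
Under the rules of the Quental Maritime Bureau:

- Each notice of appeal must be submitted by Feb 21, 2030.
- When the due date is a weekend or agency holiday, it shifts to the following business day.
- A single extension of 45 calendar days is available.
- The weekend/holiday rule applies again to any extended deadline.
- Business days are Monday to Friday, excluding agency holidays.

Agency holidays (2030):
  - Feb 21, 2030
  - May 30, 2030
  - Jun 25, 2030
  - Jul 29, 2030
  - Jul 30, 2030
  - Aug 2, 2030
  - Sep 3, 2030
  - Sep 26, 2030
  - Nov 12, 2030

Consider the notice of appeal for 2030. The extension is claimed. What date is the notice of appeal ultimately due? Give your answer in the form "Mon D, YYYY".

Apr 8, 2030

The stated deadline is Feb 21, 2030.
Feb 21, 2030 is a listed holiday, so it moves to the next business day, Feb 22, 2030 (Friday).
The 45-calendar-day extension moves the deadline from Feb 22, 2030 to Apr 8, 2030.
Since Apr 8, 2030 is a Monday and not a holiday, the date is unchanged.
The final due date is Apr 8, 2030.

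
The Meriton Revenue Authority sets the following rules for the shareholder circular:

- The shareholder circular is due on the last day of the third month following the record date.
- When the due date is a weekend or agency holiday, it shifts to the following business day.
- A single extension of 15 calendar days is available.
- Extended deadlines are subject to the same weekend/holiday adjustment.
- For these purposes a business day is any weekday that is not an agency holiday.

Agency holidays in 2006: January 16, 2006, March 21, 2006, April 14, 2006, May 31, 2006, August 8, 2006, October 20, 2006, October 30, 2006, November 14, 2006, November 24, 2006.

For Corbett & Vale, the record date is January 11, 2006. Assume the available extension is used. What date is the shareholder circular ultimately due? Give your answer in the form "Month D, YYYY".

3 months after January 11, 2006 is April 2006; that month ends on April 30, 2006.
April 30, 2006 is a Sunday; the next business day is May 1, 2006 (Monday).
Applying the 15-calendar-day extension: May 1, 2006 + 15 days = May 16, 2006.
May 16, 2006 (Tuesday) is already a business day.
The final due date is May 16, 2006.

May 16, 2006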